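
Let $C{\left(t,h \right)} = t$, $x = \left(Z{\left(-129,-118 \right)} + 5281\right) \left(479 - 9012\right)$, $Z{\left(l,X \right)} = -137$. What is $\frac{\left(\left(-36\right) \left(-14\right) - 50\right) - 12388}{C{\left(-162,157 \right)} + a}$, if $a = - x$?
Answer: $- \frac{459}{1688215} \approx -0.00027188$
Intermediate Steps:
$x = -43893752$ ($x = \left(-137 + 5281\right) \left(479 - 9012\right) = 5144 \left(-8533\right) = -43893752$)
$a = 43893752$ ($a = \left(-1\right) \left(-43893752\right) = 43893752$)
$\frac{\left(\left(-36\right) \left(-14\right) - 50\right) - 12388}{C{\left(-162,157 \right)} + a} = \frac{\left(\left(-36\right) \left(-14\right) - 50\right) - 12388}{-162 + 43893752} = \frac{\left(504 - 50\right) - 12388}{43893590} = \left(454 - 12388\right) \frac{1}{43893590} = \left(-11934\right) \frac{1}{43893590} = - \frac{459}{1688215}$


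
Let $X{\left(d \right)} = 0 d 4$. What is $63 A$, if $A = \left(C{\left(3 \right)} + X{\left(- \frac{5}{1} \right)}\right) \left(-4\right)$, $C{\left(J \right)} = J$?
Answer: $-756$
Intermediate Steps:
$X{\left(d \right)} = 0$ ($X{\left(d \right)} = 0 \cdot 4 = 0$)
$A = -12$ ($A = \left(3 + 0\right) \left(-4\right) = 3 \left(-4\right) = -12$)
$63 A = 63 \left(-12\right) = -756$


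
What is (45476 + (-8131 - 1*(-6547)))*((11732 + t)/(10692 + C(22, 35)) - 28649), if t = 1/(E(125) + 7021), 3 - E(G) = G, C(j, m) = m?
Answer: -93055636449596736/74005573 ≈ -1.2574e+9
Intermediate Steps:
E(G) = 3 - G
t = 1/6899 (t = 1/((3 - 1*125) + 7021) = 1/((3 - 125) + 7021) = 1/(-122 + 7021) = 1/6899 ≈ 0.00014495)
(45476 + (-8131 - 1*(-6547)))*((11732 + t)/(10692 + C(22, 35)) - 28649) = (45476 + (-8131 - 1*(-6547)))*((11732 + 1/6899)/(10692 + 35) - 28649) = (45476 + (-8131 + 6547))*((80939069/6899)/10727 - 28649) = (45476 - 1584)*((80939069/6899)*(1/10727) - 28649) = 43892*(80939069/74005573 - 28649) = 43892*(-2120104721808/74005573) = -93055636449596736/74005573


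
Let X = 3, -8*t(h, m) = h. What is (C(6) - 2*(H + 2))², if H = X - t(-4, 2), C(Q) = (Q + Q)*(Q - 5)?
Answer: 9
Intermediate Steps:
t(h, m) = -h/8
C(Q) = 2*Q*(-5 + Q) (C(Q) = (2*Q)*(-5 + Q) = 2*Q*(-5 + Q))
H = 5/2 (H = 3 - (-1)*(-4)/8 = 3 - 1*½ = 3 - ½ = 5/2 ≈ 2.5000)
(C(6) - 2*(H + 2))² = (2*6*(-5 + 6) - 2*(5/2 + 2))² = (2*6*1 - 2*9/2)² = (12 - 9)² = 3² = 9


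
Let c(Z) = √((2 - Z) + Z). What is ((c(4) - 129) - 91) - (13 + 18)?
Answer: -251 + √2 ≈ -249.59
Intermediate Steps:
c(Z) = √2
((c(4) - 129) - 91) - (13 + 18) = ((√2 - 129) - 91) - (13 + 18) = ((-129 + √2) - 91) - 1*31 = (-220 + √2) - 31 = -251 + √2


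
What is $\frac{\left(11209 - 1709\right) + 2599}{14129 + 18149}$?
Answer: $\frac{12099}{32278} \approx 0.37484$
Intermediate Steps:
$\frac{\left(11209 - 1709\right) + 2599}{14129 + 18149} = \frac{9500 + 2599}{32278} = 12099 \cdot \frac{1}{32278} = \frac{12099}{32278}$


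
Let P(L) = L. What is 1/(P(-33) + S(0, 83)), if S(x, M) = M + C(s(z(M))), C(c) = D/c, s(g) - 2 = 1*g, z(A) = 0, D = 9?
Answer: 2/109 ≈ 0.018349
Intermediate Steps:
s(g) = 2 + g (s(g) = 2 + 1*g = 2 + g)
C(c) = 9/c
S(x, M) = 9/2 + M (S(x, M) = M + 9/(2 + 0) = M + 9/2 = 9/2 + M)
1/(P(-33) + S(0, 83)) = 1/(-33 + (9/2 + 83)) = 1/(-33 + 175/2) = 1/(109/2) = 2/109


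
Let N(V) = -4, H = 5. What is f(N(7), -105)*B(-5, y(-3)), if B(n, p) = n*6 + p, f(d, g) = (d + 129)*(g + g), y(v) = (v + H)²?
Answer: 682500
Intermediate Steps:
y(v) = (5 + v)² (y(v) = (v + 5)² = (5 + v)²)
f(d, g) = 2*g*(129 + d) (f(d, g) = (129 + d)*(2*g) = 2*g*(129 + d))
B(n, p) = p + 6*n (B(n, p) = 6*n + p = p + 6*n)
f(N(7), -105)*B(-5, y(-3)) = (2*(-105)*(129 - 4))*((5 - 3)² + 6*(-5)) = (2*(-105)*125)*(2² - 30) = -26250*(4 - 30) = -26250*(-26) = 682500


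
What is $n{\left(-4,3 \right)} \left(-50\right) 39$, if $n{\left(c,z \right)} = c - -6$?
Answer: $-3900$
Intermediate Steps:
$n{\left(c,z \right)} = 6 + c$ ($n{\left(c,z \right)} = c + 6 = 6 + c$)
$n{\left(-4,3 \right)} \left(-50\right) 39 = \left(6 - 4\right) \left(-50\right) 39 = 2 \left(-50\right) 39 = \left(-100\right) 39 = -3900$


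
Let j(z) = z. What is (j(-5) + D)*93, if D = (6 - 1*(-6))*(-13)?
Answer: -14973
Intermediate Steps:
D = -156 (D = (6 + 6)*(-13) = 12*(-13) = -156)
(j(-5) + D)*93 = (-5 - 156)*93 = -161*93 = -14973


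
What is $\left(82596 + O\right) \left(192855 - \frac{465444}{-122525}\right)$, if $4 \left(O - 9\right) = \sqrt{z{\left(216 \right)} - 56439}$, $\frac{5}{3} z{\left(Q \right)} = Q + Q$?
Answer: $\frac{390391631774199}{24505} + \frac{1630471678011 i \sqrt{295}}{2450500} \approx 1.5931 \cdot 10^{10} + 1.1428 \cdot 10^{7} i$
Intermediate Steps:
$z{\left(Q \right)} = \frac{6 Q}{5}$ ($z{\left(Q \right)} = \frac{3 \left(Q + Q\right)}{5} = \frac{3 \cdot 2 Q}{5} = \frac{6 Q}{5}$)
$O = 9 + \frac{69 i \sqrt{295}}{20}$ ($O = 9 + \frac{\sqrt{\frac{6}{5} \cdot 216 - 56439}}{4} = 9 + \frac{\sqrt{\frac{1296}{5} - 56439}}{4} = 9 + \frac{\sqrt{- \frac{280899}{5}}}{4} = 9 + \frac{\frac{69}{5} i \sqrt{295}}{4} = 9 + \frac{69 i \sqrt{295}}{20} \approx 9.0 + 59.256 i$)
$\left(82596 + O\right) \left(192855 - \frac{465444}{-122525}\right) = \left(82596 + \left(9 + \frac{69 i \sqrt{295}}{20}\right)\right) \left(192855 - \frac{465444}{-122525}\right) = \left(82605 + \frac{69 i \sqrt{295}}{20}\right) \left(192855 - - \frac{465444}{122525}\right) = \left(82605 + \frac{69 i \sqrt{295}}{20}\right) \left(192855 + \frac{465444}{122525}\right) = \left(82605 + \frac{69 i \sqrt{295}}{20}\right) \frac{23630024319}{122525} = \frac{390391631774199}{24505} + \frac{1630471678011 i \sqrt{295}}{2450500}$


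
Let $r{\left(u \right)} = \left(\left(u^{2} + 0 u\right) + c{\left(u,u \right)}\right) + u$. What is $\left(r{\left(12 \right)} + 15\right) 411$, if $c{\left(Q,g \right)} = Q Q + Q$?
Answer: $134397$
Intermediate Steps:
$c{\left(Q,g \right)} = Q + Q^{2}$ ($c{\left(Q,g \right)} = Q^{2} + Q = Q + Q^{2}$)
$r{\left(u \right)} = u + u^{2} + u \left(1 + u\right)$ ($r{\left(u \right)} = \left(\left(u^{2} + 0 u\right) + u \left(1 + u\right)\right) + u = \left(\left(u^{2} + 0\right) + u \left(1 + u\right)\right) + u = \left(u^{2} + u \left(1 + u\right)\right) + u = u + u^{2} + u \left(1 + u\right)$)
$\left(r{\left(12 \right)} + 15\right) 411 = \left(2 \cdot 12 \left(1 + 12\right) + 15\right) 411 = \left(2 \cdot 12 \cdot 13 + 15\right) 411 = \left(312 + 15\right) 411 = 327 \cdot 411 = 134397$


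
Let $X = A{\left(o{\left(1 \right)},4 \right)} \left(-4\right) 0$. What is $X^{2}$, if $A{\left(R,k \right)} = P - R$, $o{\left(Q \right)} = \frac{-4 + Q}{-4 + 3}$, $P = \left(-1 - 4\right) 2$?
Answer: $0$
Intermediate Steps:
$P = -10$ ($P = \left(-5\right) 2 = -10$)
$o{\left(Q \right)} = 4 - Q$ ($o{\left(Q \right)} = \frac{-4 + Q}{-1} = \left(-4 + Q\right) \left(-1\right) = 4 - Q$)
$A{\left(R,k \right)} = -10 - R$
$X = 0$ ($X = \left(-10 - \left(4 - 1\right)\right) \left(-4\right) 0 = \left(-10 - 3\right) \left(-4\right) 0 = \left(-13\right) \left(-4\right) 0 = 52 \cdot 0 = 0$)
$X^{2} = 0^{2} = 0$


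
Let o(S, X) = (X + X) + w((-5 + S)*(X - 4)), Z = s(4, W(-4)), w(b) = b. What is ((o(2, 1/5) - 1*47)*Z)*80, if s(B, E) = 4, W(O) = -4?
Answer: -11264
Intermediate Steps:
Z = 4
o(S, X) = 2*X + (-5 + S)*(-4 + X) (o(S, X) = (X + X) + (-5 + S)*(X - 4) = 2*X + (-5 + S)*(-4 + X))
((o(2, 1/5) - 1*47)*Z)*80 = (((20 - 4*2 - 3/5 + 2/5) - 1*47)*4)*80 = (((20 - 8 - 3*⅕ + 2*(⅕)) - 47)*4)*80 = (((20 - 8 - ⅗ + ⅖) - 47)*4)*80 = ((59/5 - 47)*4)*80 = -176/5*4*80 = -704/5*80 = -11264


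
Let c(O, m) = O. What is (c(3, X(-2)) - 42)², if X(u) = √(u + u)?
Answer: 1521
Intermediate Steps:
X(u) = √2*√u (X(u) = √(2*u) = √2*√u)
(c(3, X(-2)) - 42)² = (3 - 42)² = (-39)² = 1521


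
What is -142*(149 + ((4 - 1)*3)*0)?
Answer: -21158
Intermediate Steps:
-142*(149 + ((4 - 1)*3)*0) = -142*(149 + (3*3)*0) = -142*(149 + 9*0) = -142*(149 + 0) = -142*149 = -21158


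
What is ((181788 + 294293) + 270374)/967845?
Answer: 149291/193569 ≈ 0.77125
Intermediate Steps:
((181788 + 294293) + 270374)/967845 = (476081 + 270374)*(1/967845) = 746455*(1/967845) = 149291/193569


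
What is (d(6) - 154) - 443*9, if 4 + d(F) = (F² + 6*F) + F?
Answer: -4067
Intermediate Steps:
d(F) = -4 + F² + 7*F (d(F) = -4 + ((F² + 6*F) + F) = -4 + (F² + 7*F) = -4 + F² + 7*F)
(d(6) - 154) - 443*9 = ((-4 + 6² + 7*6) - 154) - 443*9 = ((-4 + 36 + 42) - 154) - 3987 = (74 - 154) - 3987 = -80 - 3987 = -4067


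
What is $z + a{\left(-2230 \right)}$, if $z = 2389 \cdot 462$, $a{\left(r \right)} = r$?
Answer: $1101488$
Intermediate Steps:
$z = 1103718$
$z + a{\left(-2230 \right)} = 1103718 - 2230 = 1101488$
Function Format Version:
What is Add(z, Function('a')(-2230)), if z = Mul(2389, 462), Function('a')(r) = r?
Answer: 1101488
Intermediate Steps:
z = 1103718
Add(z, Function('a')(-2230)) = Add(1103718, -2230) = 1101488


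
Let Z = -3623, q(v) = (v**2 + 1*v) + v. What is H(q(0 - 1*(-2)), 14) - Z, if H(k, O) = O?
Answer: 3637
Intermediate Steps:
q(v) = v**2 + 2*v (q(v) = (v**2 + v) + v = (v + v**2) + v = v**2 + 2*v)
H(q(0 - 1*(-2)), 14) - Z = 14 - 1*(-3623) = 14 + 3623 = 3637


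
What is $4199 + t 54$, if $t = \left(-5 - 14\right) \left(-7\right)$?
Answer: $11381$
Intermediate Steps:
$t = 133$ ($t = \left(-19\right) \left(-7\right) = 133$)
$4199 + t 54 = 4199 + 133 \cdot 54 = 4199 + 7182 = 11381$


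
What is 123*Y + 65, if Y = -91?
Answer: -11128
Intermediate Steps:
123*Y + 65 = 123*(-91) + 65 = -11193 + 65 = -11128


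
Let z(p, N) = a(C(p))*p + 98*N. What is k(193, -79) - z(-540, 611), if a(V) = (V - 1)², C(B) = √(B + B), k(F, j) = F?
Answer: -642345 - 6480*I*√30 ≈ -6.4235e+5 - 35492.0*I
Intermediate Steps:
C(B) = √2*√B (C(B) = √(2*B) = √2*√B)
a(V) = (-1 + V)²
z(p, N) = 98*N + p*(-1 + √2*√p)² (z(p, N) = (-1 + √2*√p)²*p + 98*N = p*(-1 + √2*√p)² + 98*N = 98*N + p*(-1 + √2*√p)²)
k(193, -79) - z(-540, 611) = 193 - (98*611 - 540*(-1 + √2*√(-540))²) = 193 - (59878 - 540*(-1 + √2*(6*I*√15))²) = 193 - (59878 - 540*(-1 + 6*I*√30)²) = 193 + (-59878 + 540*(-1 + 6*I*√30)²) = -59685 + 540*(-1 + 6*I*√30)²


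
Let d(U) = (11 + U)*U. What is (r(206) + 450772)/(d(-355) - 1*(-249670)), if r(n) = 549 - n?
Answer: 90223/74358 ≈ 1.2134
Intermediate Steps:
d(U) = U*(11 + U)
(r(206) + 450772)/(d(-355) - 1*(-249670)) = ((549 - 1*206) + 450772)/(-355*(11 - 355) - 1*(-249670)) = ((549 - 206) + 450772)/(-355*(-344) + 249670) = (343 + 450772)/(122120 + 249670) = 451115/371790 = 451115*(1/371790) = 90223/74358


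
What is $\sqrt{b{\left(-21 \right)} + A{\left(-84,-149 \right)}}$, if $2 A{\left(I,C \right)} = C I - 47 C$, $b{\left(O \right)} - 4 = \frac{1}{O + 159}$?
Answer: $\frac{\sqrt{46484058}}{69} \approx 98.81$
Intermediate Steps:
$b{\left(O \right)} = 4 + \frac{1}{159 + O}$ ($b{\left(O \right)} = 4 + \frac{1}{O + 159} = 4 + \frac{1}{159 + O}$)
$A{\left(I,C \right)} = - \frac{47 C}{2} + \frac{C I}{2}$ ($A{\left(I,C \right)} = \frac{C I - 47 C}{2} = \frac{- 47 C + C I}{2} = - \frac{47 C}{2} + \frac{C I}{2}$)
$\sqrt{b{\left(-21 \right)} + A{\left(-84,-149 \right)}} = \sqrt{\frac{637 + 4 \left(-21\right)}{159 - 21} + \frac{1}{2} \left(-149\right) \left(-47 - 84\right)} = \sqrt{\frac{637 - 84}{138} + \frac{1}{2} \left(-149\right) \left(-131\right)} = \sqrt{\frac{1}{138} \cdot 553 + \frac{19519}{2}} = \sqrt{\frac{553}{138} + \frac{19519}{2}} = \sqrt{\frac{673682}{69}} = \frac{\sqrt{46484058}}{69}$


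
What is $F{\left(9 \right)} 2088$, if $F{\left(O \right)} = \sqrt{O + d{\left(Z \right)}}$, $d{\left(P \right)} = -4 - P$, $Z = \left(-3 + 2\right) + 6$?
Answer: $0$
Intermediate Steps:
$Z = 5$ ($Z = -1 + 6 = 5$)
$F{\left(O \right)} = \sqrt{-9 + O}$ ($F{\left(O \right)} = \sqrt{O - 9} = \sqrt{-9 + O}$)
$F{\left(9 \right)} 2088 = \sqrt{-9 + 9} \cdot 2088 = \sqrt{0} \cdot 2088 = 0 \cdot 2088 = 0$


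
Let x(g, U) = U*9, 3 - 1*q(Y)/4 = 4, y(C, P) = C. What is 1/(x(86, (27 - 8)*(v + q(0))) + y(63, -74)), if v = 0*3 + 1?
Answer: -1/450 ≈ -0.0022222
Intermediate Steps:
v = 1 (v = 0 + 1 = 1)
q(Y) = -4 (q(Y) = 12 - 4*4 = 12 - 16 = -4)
x(g, U) = 9*U
1/(x(86, (27 - 8)*(v + q(0))) + y(63, -74)) = 1/(9*((27 - 8)*(1 - 4)) + 63) = 1/(9*(19*(-3)) + 63) = 1/(9*(-57) + 63) = 1/(-513 + 63) = 1/(-450) = -1/450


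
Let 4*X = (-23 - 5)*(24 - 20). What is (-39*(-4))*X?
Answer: -4368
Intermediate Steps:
X = -28 (X = ((-23 - 5)*(24 - 20))/4 = (-28*4)/4 = (1/4)*(-112) = -28)
(-39*(-4))*X = -39*(-4)*(-28) = 156*(-28) = -4368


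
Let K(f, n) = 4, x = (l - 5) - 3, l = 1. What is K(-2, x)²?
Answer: 16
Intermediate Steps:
x = -7 (x = (1 - 5) - 3 = -4 - 3 = -7)
K(-2, x)² = 4² = 16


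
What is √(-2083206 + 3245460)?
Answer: √1162254 ≈ 1078.1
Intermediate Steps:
√(-2083206 + 3245460) = √1162254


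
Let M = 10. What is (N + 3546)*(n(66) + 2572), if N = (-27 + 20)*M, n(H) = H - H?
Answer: 8940272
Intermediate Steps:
n(H) = 0
N = -70 (N = (-27 + 20)*10 = -7*10 = -70)
(N + 3546)*(n(66) + 2572) = (-70 + 3546)*(0 + 2572) = 3476*2572 = 8940272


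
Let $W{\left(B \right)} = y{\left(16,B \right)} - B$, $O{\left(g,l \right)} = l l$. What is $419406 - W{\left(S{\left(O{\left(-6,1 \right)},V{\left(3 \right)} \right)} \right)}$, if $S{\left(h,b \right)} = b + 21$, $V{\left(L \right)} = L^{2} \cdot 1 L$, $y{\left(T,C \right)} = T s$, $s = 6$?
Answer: $419358$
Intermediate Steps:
$O{\left(g,l \right)} = l^{2}$
$y{\left(T,C \right)} = 6 T$ ($y{\left(T,C \right)} = T 6 = 6 T$)
$V{\left(L \right)} = L^{3}$ ($V{\left(L \right)} = L^{2} L = L^{3}$)
$S{\left(h,b \right)} = 21 + b$
$W{\left(B \right)} = 96 - B$ ($W{\left(B \right)} = 6 \cdot 16 - B = 96 - B$)
$419406 - W{\left(S{\left(O{\left(-6,1 \right)},V{\left(3 \right)} \right)} \right)} = 419406 - \left(96 - \left(21 + 3^{3}\right)\right) = 419406 - \left(96 - \left(21 + 27\right)\right) = 419406 - \left(96 - 48\right) = 419406 - 48 = 419358$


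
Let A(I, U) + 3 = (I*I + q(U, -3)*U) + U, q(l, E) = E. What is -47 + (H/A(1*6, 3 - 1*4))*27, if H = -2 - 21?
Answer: -2266/35 ≈ -64.743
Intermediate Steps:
H = -23
A(I, U) = -3 + I² - 2*U (A(I, U) = -3 + ((I*I - 3*U) + U) = -3 + ((I² - 3*U) + U) = -3 + (I² - 2*U) = -3 + I² - 2*U)
-47 + (H/A(1*6, 3 - 1*4))*27 = -47 - 23/(-3 + (1*6)² - 2*(3 - 1*4))*27 = -47 - 23/(-3 + 6² - 2*(3 - 4))*27 = -47 - 23/(-3 + 36 - 2*(-1))*27 = -47 - 23/(-3 + 36 + 2)*27 = -47 - 23/35*27 = -47 - 621/35 = -2266/35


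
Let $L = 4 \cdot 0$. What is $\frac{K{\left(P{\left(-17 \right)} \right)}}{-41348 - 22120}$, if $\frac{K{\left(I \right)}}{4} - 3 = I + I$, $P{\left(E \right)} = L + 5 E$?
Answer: $\frac{167}{15867} \approx 0.010525$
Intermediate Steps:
$L = 0$
$P{\left(E \right)} = 5 E$ ($P{\left(E \right)} = 0 + 5 E = 5 E$)
$K{\left(I \right)} = 12 + 8 I$ ($K{\left(I \right)} = 12 + 4 \left(I + I\right) = 12 + 4 \cdot 2 I = 12 + 8 I$)
$\frac{K{\left(P{\left(-17 \right)} \right)}}{-41348 - 22120} = \frac{12 + 8 \cdot 5 \left(-17\right)}{-41348 - 22120} = \frac{12 + 8 \left(-85\right)}{-63468} = \left(12 - 680\right) \left(- \frac{1}{63468}\right) = \left(-668\right) \left(- \frac{1}{63468}\right) = \frac{167}{15867}$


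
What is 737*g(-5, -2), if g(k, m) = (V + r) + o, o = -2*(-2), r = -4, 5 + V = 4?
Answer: -737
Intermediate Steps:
V = -1 (V = -5 + 4 = -1)
o = 4
g(k, m) = -1 (g(k, m) = (-1 - 4) + 4 = -5 + 4 = -1)
737*g(-5, -2) = 737*(-1) = -737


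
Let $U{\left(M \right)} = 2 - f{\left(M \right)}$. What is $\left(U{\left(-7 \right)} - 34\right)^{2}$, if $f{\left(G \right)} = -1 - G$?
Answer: $1444$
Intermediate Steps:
$U{\left(M \right)} = 3 + M$ ($U{\left(M \right)} = 2 - \left(-1 - M\right) = 2 + \left(1 + M\right) = 3 + M$)
$\left(U{\left(-7 \right)} - 34\right)^{2} = \left(\left(3 - 7\right) - 34\right)^{2} = \left(-4 - 34\right)^{2} = \left(-38\right)^{2} = 1444$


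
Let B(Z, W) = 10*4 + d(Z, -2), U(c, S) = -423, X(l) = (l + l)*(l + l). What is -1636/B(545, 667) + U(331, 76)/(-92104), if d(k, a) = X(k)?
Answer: 87975269/27358111640 ≈ 0.0032157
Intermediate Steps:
X(l) = 4*l**2 (X(l) = (2*l)*(2*l) = 4*l**2)
d(k, a) = 4*k**2
B(Z, W) = 40 + 4*Z**2 (B(Z, W) = 10*4 + 4*Z**2 = 40 + 4*Z**2)
-1636/B(545, 667) + U(331, 76)/(-92104) = -1636/(40 + 4*545**2) - 423/(-92104) = -1636/(40 + 4*297025) - 423*(-1/92104) = -1636/(40 + 1188100) + 423/92104 = -1636/1188140 + 423/92104 = -1636*1/1188140 + 423/92104 = -409/297035 + 423/92104 = 87975269/27358111640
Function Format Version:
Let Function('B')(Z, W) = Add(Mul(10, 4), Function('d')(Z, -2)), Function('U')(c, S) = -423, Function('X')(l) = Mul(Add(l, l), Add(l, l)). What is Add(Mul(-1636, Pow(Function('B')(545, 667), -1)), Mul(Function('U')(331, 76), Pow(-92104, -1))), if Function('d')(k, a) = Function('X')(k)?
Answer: Rational(87975269, 27358111640) ≈ 0.0032157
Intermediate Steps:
Function('X')(l) = Mul(4, Pow(l, 2)) (Function('X')(l) = Mul(Mul(2, l), Mul(2, l)) = Mul(4, Pow(l, 2)))
Function('d')(k, a) = Mul(4, Pow(k, 2))
Function('B')(Z, W) = Add(40, Mul(4, Pow(Z, 2))) (Function('B')(Z, W) = Add(Mul(10, 4), Mul(4, Pow(Z, 2))) = Add(40, Mul(4, Pow(Z, 2))))
Add(Mul(-1636, Pow(Function('B')(545, 667), -1)), Mul(Function('U')(331, 76), Pow(-92104, -1))) = Add(Mul(-1636, Pow(Add(40, Mul(4, Pow(545, 2))), -1)), Mul(-423, Pow(-92104, -1))) = Add(Mul(-1636, Pow(Add(40, Mul(4, 297025)), -1)), Mul(-423, Rational(-1, 92104))) = Add(Mul(-1636, Pow(Add(40, 1188100), -1)), Rational(423, 92104)) = Add(Mul(-1636, Pow(1188140, -1)), Rational(423, 92104)) = Add(Mul(-1636, Rational(1, 1188140)), Rational(423, 92104)) = Add(Rational(-409, 297035), Rational(423, 92104)) = Rational(87975269, 27358111640)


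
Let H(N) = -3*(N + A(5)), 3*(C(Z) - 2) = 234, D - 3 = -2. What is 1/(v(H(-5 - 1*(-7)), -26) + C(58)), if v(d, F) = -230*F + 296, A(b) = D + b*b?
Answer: 1/6356 ≈ 0.00015733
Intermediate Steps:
D = 1 (D = 3 - 2 = 1)
C(Z) = 80 (C(Z) = 2 + (⅓)*234 = 2 + 78 = 80)
A(b) = 1 + b² (A(b) = 1 + b*b = 1 + b²)
H(N) = -78 - 3*N (H(N) = -3*(N + (1 + 5²)) = -3*(N + (1 + 25)) = -3*(N + 26) = -3*(26 + N) = -78 - 3*N)
v(d, F) = 296 - 230*F
1/(v(H(-5 - 1*(-7)), -26) + C(58)) = 1/((296 - 230*(-26)) + 80) = 1/((296 + 5980) + 80) = 1/(6276 + 80) = 1/6356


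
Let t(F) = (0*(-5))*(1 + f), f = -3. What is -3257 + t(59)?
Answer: -3257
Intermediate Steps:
t(F) = 0 (t(F) = (0*(-5))*(1 - 3) = 0*(-2) = 0)
-3257 + t(59) = -3257 + 0 = -3257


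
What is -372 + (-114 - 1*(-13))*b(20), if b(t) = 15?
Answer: -1887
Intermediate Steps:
-372 + (-114 - 1*(-13))*b(20) = -372 + (-114 - 1*(-13))*15 = -372 + (-114 + 13)*15 = -372 - 101*15 = -372 - 1515 = -1887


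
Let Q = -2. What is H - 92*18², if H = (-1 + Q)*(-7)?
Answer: -29787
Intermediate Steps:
H = 21 (H = (-1 - 2)*(-7) = -3*(-7) = 21)
H - 92*18² = 21 - 92*18² = 21 - 92*324 = 21 - 29808 = -29787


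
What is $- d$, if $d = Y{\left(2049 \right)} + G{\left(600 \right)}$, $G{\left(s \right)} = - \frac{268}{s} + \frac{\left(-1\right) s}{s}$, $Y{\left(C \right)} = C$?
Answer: $- \frac{307133}{150} \approx -2047.6$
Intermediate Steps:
$G{\left(s \right)} = -1 - \frac{268}{s}$ ($G{\left(s \right)} = - \frac{268}{s} - 1 = -1 - \frac{268}{s}$)
$d = \frac{307133}{150}$ ($d = 2049 + \frac{-268 - 600}{600} = 2049 + \frac{1}{600} \left(-868\right) = 2049 - \frac{217}{150} = \frac{307133}{150} \approx 2047.6$)
$- d = \left(-1\right) \frac{307133}{150} = - \frac{307133}{150}$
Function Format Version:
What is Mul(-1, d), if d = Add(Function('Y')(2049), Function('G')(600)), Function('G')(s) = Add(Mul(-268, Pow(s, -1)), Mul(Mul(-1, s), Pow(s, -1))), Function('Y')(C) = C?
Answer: Rational(-307133, 150) ≈ -2047.6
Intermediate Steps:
Function('G')(s) = Add(-1, Mul(-268, Pow(s, -1))) (Function('G')(s) = Add(Mul(-268, Pow(s, -1)), -1) = Add(-1, Mul(-268, Pow(s, -1))))
d = Rational(307133, 150) (d = Add(2049, Mul(Pow(600, -1), Add(-268, Mul(-1, 600)))) = Add(2049, Mul(Rational(1, 600), Add(-268, -600))) = Add(2049, Mul(Rational(1, 600), -868)) = Add(2049, Rational(-217, 150)) = Rational(307133, 150) ≈ 2047.6)
Mul(-1, d) = Mul(-1, Rational(307133, 150)) = Rational(-307133, 150)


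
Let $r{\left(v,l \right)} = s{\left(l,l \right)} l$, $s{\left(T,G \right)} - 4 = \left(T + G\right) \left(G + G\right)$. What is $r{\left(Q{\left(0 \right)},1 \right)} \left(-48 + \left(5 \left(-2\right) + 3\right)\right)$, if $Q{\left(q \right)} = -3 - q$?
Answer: $-440$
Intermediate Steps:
$s{\left(T,G \right)} = 4 + 2 G \left(G + T\right)$ ($s{\left(T,G \right)} = 4 + \left(T + G\right) \left(G + G\right) = 4 + \left(G + T\right) 2 G = 4 + 2 G \left(G + T\right)$)
$r{\left(v,l \right)} = l \left(4 + 4 l^{2}\right)$ ($r{\left(v,l \right)} = \left(4 + 2 l^{2} + 2 l l\right) l = \left(4 + 2 l^{2} + 2 l^{2}\right) l = \left(4 + 4 l^{2}\right) l = l \left(4 + 4 l^{2}\right)$)
$r{\left(Q{\left(0 \right)},1 \right)} \left(-48 + \left(5 \left(-2\right) + 3\right)\right) = 4 \cdot 1 \left(1 + 1^{2}\right) \left(-48 + \left(5 \left(-2\right) + 3\right)\right) = 4 \cdot 1 \left(1 + 1\right) \left(-48 + \left(-10 + 3\right)\right) = 4 \cdot 1 \cdot 2 \left(-48 - 7\right) = 8 \left(-55\right) = -440$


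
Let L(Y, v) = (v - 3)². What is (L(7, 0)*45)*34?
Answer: 13770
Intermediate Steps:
L(Y, v) = (-3 + v)²
(L(7, 0)*45)*34 = ((-3 + 0)²*45)*34 = ((-3)²*45)*34 = (9*45)*34 = 405*34 = 13770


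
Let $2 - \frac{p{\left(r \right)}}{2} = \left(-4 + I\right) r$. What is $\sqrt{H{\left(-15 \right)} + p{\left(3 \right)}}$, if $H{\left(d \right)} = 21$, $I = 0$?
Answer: $7$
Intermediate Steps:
$p{\left(r \right)} = 4 + 8 r$ ($p{\left(r \right)} = 4 - 2 \left(-4 + 0\right) r = 4 - 2 \left(- 4 r\right) = 4 + 8 r$)
$\sqrt{H{\left(-15 \right)} + p{\left(3 \right)}} = \sqrt{21 + \left(4 + 8 \cdot 3\right)} = \sqrt{21 + \left(4 + 24\right)} = \sqrt{21 + 28} = \sqrt{49} = 7$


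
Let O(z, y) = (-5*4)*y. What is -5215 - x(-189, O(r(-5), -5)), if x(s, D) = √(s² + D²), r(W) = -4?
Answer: -5215 - √45721 ≈ -5428.8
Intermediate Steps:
O(z, y) = -20*y
x(s, D) = √(D² + s²)
-5215 - x(-189, O(r(-5), -5)) = -5215 - √((-20*(-5))² + (-189)²) = -5215 - √(100² + 35721) = -5215 - √(10000 + 35721) = -5215 - √45721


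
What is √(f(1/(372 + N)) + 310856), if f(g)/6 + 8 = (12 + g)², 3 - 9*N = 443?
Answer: √2635646817062/2908 ≈ 558.28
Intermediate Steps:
N = -440/9 (N = ⅓ - ⅑*443 = ⅓ - 443/9 = -440/9 ≈ -48.889)
f(g) = -48 + 6*(12 + g)²
√(f(1/(372 + N)) + 310856) = √((-48 + 6*(12 + 1/(372 - 440/9))²) + 310856) = √((-48 + 6*(12 + 1/(2908/9))²) + 310856) = √((-48 + 6*(12 + 9/2908)²) + 310856) = √((-48 + 6*(34905/2908)²) + 310856) = √((-48 + 6*(1218359025/8456464)) + 310856) = √((-48 + 3655077075/4228232) + 310856) = √(3452121939/4228232 + 310856) = √(1317823408531/4228232) = √2635646817062/2908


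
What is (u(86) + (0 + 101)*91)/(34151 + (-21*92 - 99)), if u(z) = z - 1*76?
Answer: 9201/32120 ≈ 0.28646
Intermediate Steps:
u(z) = -76 + z (u(z) = z - 76 = -76 + z)
(u(86) + (0 + 101)*91)/(34151 + (-21*92 - 99)) = ((-76 + 86) + (0 + 101)*91)/(34151 + (-21*92 - 99)) = (10 + 101*91)/(34151 + (-1932 - 99)) = (10 + 9191)/(34151 - 2031) = 9201/32120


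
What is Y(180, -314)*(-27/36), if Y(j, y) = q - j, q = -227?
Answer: 1221/4 ≈ 305.25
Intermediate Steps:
Y(j, y) = -227 - j
Y(180, -314)*(-27/36) = (-227 - 1*180)*(-27/36) = (-227 - 180)*(-27*1/36) = -407*(-¾) = 1221/4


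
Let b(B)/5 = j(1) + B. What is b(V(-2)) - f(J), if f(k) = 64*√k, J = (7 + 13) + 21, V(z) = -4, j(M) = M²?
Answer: -15 - 64*√41 ≈ -424.80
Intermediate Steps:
J = 41 (J = 20 + 21 = 41)
b(B) = 5 + 5*B (b(B) = 5*(1² + B) = 5*(1 + B) = 5 + 5*B)
b(V(-2)) - f(J) = (5 + 5*(-4)) - 64*√41 = (5 - 20) - 64*√41 = -15 - 64*√41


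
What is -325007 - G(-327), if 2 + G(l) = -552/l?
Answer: -35425729/109 ≈ -3.2501e+5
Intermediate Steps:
G(l) = -2 - 552/l
-325007 - G(-327) = -325007 - (-2 - 552/(-327)) = -325007 - (-2 - 552*(-1/327)) = -325007 - (-2 + 184/109) = -325007 - 1*(-34/109) = -325007 + 34/109 = -35425729/109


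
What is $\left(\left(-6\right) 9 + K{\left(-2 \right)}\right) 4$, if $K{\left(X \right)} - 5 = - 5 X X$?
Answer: $-276$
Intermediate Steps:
$K{\left(X \right)} = 5 - 5 X^{2}$ ($K{\left(X \right)} = 5 + - 5 X X = 5 - 5 X^{2}$)
$\left(\left(-6\right) 9 + K{\left(-2 \right)}\right) 4 = \left(\left(-6\right) 9 + \left(5 - 5 \left(-2\right)^{2}\right)\right) 4 = \left(-54 + \left(5 - 20\right)\right) 4 = \left(-54 - 15\right) 4 = \left(-69\right) 4 = -276$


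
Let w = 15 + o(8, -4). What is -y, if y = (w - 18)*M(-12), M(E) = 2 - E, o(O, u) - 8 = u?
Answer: -14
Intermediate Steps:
o(O, u) = 8 + u
w = 19 (w = 15 + (8 - 4) = 15 + 4 = 19)
y = 14 (y = (19 - 18)*(2 - 1*(-12)) = 1*(2 + 12) = 1*14 = 14)
-y = -1*14 = -14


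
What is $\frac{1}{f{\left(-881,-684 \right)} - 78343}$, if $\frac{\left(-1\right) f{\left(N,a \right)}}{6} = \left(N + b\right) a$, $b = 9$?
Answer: $- \frac{1}{3657031} \approx -2.7345 \cdot 10^{-7}$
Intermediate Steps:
$f{\left(N,a \right)} = - 6 a \left(9 + N\right)$ ($f{\left(N,a \right)} = - 6 \left(N + 9\right) a = - 6 \left(9 + N\right) a = - 6 a \left(9 + N\right)$)
$\frac{1}{f{\left(-881,-684 \right)} - 78343} = \frac{1}{\left(-6\right) \left(-684\right) \left(9 - 881\right) - 78343} = \frac{1}{\left(-6\right) \left(-684\right) \left(-872\right) - 78343} = \frac{1}{-3578688 - 78343} = \frac{1}{-3657031} = - \frac{1}{3657031}$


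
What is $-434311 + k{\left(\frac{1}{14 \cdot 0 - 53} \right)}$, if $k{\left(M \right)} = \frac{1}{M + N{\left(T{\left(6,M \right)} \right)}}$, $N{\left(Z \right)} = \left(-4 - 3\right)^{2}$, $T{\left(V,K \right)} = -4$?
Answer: $- \frac{1127471303}{2596} \approx -4.3431 \cdot 10^{5}$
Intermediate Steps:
$N{\left(Z \right)} = 49$ ($N{\left(Z \right)} = \left(-7\right)^{2} = 49$)
$k{\left(M \right)} = \frac{1}{49 + M}$ ($k{\left(M \right)} = \frac{1}{M + 49} = \frac{1}{49 + M}$)
$-434311 + k{\left(\frac{1}{14 \cdot 0 - 53} \right)} = -434311 + \frac{1}{49 + \frac{1}{14 \cdot 0 - 53}} = -434311 + \frac{1}{49 + \frac{1}{0 - 53}} = -434311 + \frac{1}{49 + \frac{1}{-53}} = -434311 + \frac{1}{49 - \frac{1}{53}} = -434311 + \frac{1}{\frac{2596}{53}} = -434311 + \frac{53}{2596} = - \frac{1127471303}{2596}$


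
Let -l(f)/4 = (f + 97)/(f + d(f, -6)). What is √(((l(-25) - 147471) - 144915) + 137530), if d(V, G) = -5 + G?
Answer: 4*I*√9678 ≈ 393.51*I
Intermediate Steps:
l(f) = -4*(97 + f)/(-11 + f) (l(f) = -4*(f + 97)/(f + (-5 - 6)) = -4*(97 + f)/(f - 11) = -4*(97 + f)/(-11 + f))
√(((l(-25) - 147471) - 144915) + 137530) = √(((4*(-97 - 1*(-25))/(-11 - 25) - 147471) - 144915) + 137530) = √(((4*(-97 + 25)/(-36) - 147471) - 144915) + 137530) = √(((4*(-1/36)*(-72) - 147471) - 144915) + 137530) = √(((8 - 147471) - 144915) + 137530) = √((-147463 - 144915) + 137530) = √(-292378 + 137530) = √(-154848) = 4*I*√9678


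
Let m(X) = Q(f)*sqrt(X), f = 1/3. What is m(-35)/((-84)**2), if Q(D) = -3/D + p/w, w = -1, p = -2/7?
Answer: -61*I*sqrt(35)/49392 ≈ -0.0073065*I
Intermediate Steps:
p = -2/7 (p = -2*1/7 = -2/7 ≈ -0.28571)
f = 1/3 ≈ 0.33333
Q(D) = 2/7 - 3/D (Q(D) = -3/D - 2/7/(-1) = -3/D - 2/7*(-1) = -3/D + 2/7 = 2/7 - 3/D)
m(X) = -61*sqrt(X)/7 (m(X) = (2/7 - 3/1/3)*sqrt(X) = (2/7 - 3*3)*sqrt(X) = (2/7 - 9)*sqrt(X) = -61*sqrt(X)/7)
m(-35)/((-84)**2) = (-61*I*sqrt(35)/7)/((-84)**2) = -61*I*sqrt(35)/7/7056 = -61*I*sqrt(35)/7*(1/7056) = -61*I*sqrt(35)/49392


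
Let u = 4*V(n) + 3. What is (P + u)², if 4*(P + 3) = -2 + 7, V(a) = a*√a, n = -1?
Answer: (5 - 16*I)²/16 ≈ -14.438 - 10.0*I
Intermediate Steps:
V(a) = a^(3/2)
P = -7/4 (P = -3 + (-2 + 7)/4 = -3 + (¼)*5 = -3 + 5/4 = -7/4 ≈ -1.7500)
u = 3 - 4*I (u = 4*(-1)^(3/2) + 3 = 4*(-I) + 3 = -4*I + 3 = 3 - 4*I ≈ 3.0 - 4.0*I)
(P + u)² = (-7/4 + (3 - 4*I))² = (5/4 - 4*I)²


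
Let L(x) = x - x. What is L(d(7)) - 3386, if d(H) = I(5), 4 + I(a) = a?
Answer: -3386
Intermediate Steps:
I(a) = -4 + a
d(H) = 1 (d(H) = -4 + 5 = 1)
L(x) = 0
L(d(7)) - 3386 = 0 - 3386 = -3386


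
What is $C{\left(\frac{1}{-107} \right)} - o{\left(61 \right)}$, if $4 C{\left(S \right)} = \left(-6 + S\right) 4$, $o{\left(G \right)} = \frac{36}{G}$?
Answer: $- \frac{43075}{6527} \approx -6.5995$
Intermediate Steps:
$C{\left(S \right)} = -6 + S$ ($C{\left(S \right)} = \frac{\left(-6 + S\right) 4}{4} = \frac{-24 + 4 S}{4} = -6 + S$)
$C{\left(\frac{1}{-107} \right)} - o{\left(61 \right)} = \left(-6 + \frac{1}{-107}\right) - \frac{36}{61} = \left(-6 - \frac{1}{107}\right) - 36 \cdot \frac{1}{61} = - \frac{643}{107} - \frac{36}{61} = - \frac{43075}{6527}$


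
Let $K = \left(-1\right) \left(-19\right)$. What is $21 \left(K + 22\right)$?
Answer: $861$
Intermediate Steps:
$K = 19$
$21 \left(K + 22\right) = 21 \left(19 + 22\right) = 21 \cdot 41 = 861$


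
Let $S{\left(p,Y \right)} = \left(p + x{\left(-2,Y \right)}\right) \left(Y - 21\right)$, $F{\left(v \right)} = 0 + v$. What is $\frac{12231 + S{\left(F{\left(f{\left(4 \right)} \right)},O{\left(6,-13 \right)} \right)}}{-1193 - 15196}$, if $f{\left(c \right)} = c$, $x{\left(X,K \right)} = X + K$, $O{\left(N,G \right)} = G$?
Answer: $- \frac{12605}{16389} \approx -0.76911$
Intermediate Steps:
$x{\left(X,K \right)} = K + X$
$F{\left(v \right)} = v$
$S{\left(p,Y \right)} = \left(-21 + Y\right) \left(-2 + Y + p\right)$ ($S{\left(p,Y \right)} = \left(p + \left(Y - 2\right)\right) \left(Y - 21\right) = \left(p + \left(-2 + Y\right)\right) \left(-21 + Y\right) = \left(-2 + Y + p\right) \left(-21 + Y\right) = \left(-21 + Y\right) \left(-2 + Y + p\right)$)
$\frac{12231 + S{\left(F{\left(f{\left(4 \right)} \right)},O{\left(6,-13 \right)} \right)}}{-1193 - 15196} = \frac{12231 - \left(-205 - 169\right)}{-1193 - 15196} = \frac{12231 + \left(42 + 169 + 299 - 84 - 52\right)}{-16389} = \left(12231 + 374\right) \left(- \frac{1}{16389}\right) = 12605 \left(- \frac{1}{16389}\right) = - \frac{12605}{16389}$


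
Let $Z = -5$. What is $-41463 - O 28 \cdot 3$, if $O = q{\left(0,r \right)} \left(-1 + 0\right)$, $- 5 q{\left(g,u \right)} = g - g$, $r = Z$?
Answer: $-41463$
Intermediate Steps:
$r = -5$
$q{\left(g,u \right)} = 0$ ($q{\left(g,u \right)} = - \frac{g - g}{5} = \left(- \frac{1}{5}\right) 0 = 0$)
$O = 0$ ($O = 0 \left(-1 + 0\right) = 0 \left(-1\right) = 0$)
$-41463 - O 28 \cdot 3 = -41463 - 0 \cdot 28 \cdot 3 = -41463 - 0 \cdot 3 = -41463 - 0 = -41463 + 0 = -41463$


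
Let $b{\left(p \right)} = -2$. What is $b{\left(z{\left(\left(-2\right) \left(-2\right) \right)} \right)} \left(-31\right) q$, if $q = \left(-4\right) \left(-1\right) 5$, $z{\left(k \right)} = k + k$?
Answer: $1240$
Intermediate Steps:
$z{\left(k \right)} = 2 k$
$q = 20$ ($q = 4 \cdot 5 = 20$)
$b{\left(z{\left(\left(-2\right) \left(-2\right) \right)} \right)} \left(-31\right) q = \left(-2\right) \left(-31\right) 20 = 62 \cdot 20 = 1240$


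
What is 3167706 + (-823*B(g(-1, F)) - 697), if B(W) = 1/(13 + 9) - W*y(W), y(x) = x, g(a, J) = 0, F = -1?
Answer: 69673375/22 ≈ 3.1670e+6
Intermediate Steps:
B(W) = 1/22 - W**2 (B(W) = 1/(13 + 9) - W*W = 1/22 - W**2)
3167706 + (-823*B(g(-1, F)) - 697) = 3167706 + (-823*(1/22 - 1*0**2) - 697) = 3167706 + (-823*(1/22 - 1*0) - 697) = 3167706 + (-823*(1/22 + 0) - 697) = 3167706 + (-823*1/22 - 697) = 3167706 + (-823/22 - 697) = 3167706 - 16157/22 = 69673375/22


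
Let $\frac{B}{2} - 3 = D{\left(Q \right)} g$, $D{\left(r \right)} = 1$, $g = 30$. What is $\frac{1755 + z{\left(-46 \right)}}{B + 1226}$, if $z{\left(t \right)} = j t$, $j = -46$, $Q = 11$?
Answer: $\frac{3871}{1292} \approx 2.9961$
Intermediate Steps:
$B = 66$ ($B = 6 + 2 \cdot 1 \cdot 30 = 6 + 2 \cdot 30 = 6 + 60 = 66$)
$z{\left(t \right)} = - 46 t$
$\frac{1755 + z{\left(-46 \right)}}{B + 1226} = \frac{1755 - -2116}{66 + 1226} = \frac{1755 + 2116}{1292} = 3871 \cdot \frac{1}{1292} = \frac{3871}{1292}$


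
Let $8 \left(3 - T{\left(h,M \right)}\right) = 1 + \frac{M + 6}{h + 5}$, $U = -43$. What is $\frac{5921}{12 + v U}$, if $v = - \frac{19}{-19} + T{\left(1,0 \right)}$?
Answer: $- \frac{23684}{597} \approx -39.672$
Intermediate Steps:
$T{\left(h,M \right)} = \frac{23}{8} - \frac{6 + M}{8 \left(5 + h\right)}$ ($T{\left(h,M \right)} = 3 - \frac{1 + \frac{M + 6}{h + 5}}{8} = 3 - \frac{1 + \frac{6 + M}{5 + h}}{8} = 3 - \left(\frac{1}{8} + \frac{6 + M}{8 \left(5 + h\right)}\right) = \frac{23}{8} - \frac{6 + M}{8 \left(5 + h\right)}$)
$v = \frac{15}{4}$ ($v = - \frac{19}{-19} + \frac{109 - 0 + 23 \cdot 1}{8 \left(5 + 1\right)} = \left(-19\right) \left(- \frac{1}{19}\right) + \frac{109 + 0 + 23}{8 \cdot 6} = 1 + \frac{1}{8} \cdot \frac{1}{6} \cdot 132 = 1 + \frac{11}{4} = \frac{15}{4} \approx 3.75$)
$\frac{5921}{12 + v U} = \frac{5921}{12 + \frac{15}{4} \left(-43\right)} = \frac{5921}{12 - \frac{645}{4}} = \frac{5921}{- \frac{597}{4}} = 5921 \left(- \frac{4}{597}\right) = - \frac{23684}{597}$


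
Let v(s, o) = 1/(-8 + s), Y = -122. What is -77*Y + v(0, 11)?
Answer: 75151/8 ≈ 9393.9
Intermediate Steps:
-77*Y + v(0, 11) = -77*(-122) + 1/(-8 + 0) = 9394 + 1/(-8) = 9394 - 1/8 = 75151/8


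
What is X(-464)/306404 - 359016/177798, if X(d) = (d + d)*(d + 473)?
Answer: -4645371140/2269917433 ≈ -2.0465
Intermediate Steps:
X(d) = 2*d*(473 + d) (X(d) = (2*d)*(473 + d) = 2*d*(473 + d))
X(-464)/306404 - 359016/177798 = (2*(-464)*(473 - 464))/306404 - 359016/177798 = (2*(-464)*9)*(1/306404) - 359016*1/177798 = -8352*1/306404 - 59836/29633 = -2088/76601 - 59836/29633 = -4645371140/2269917433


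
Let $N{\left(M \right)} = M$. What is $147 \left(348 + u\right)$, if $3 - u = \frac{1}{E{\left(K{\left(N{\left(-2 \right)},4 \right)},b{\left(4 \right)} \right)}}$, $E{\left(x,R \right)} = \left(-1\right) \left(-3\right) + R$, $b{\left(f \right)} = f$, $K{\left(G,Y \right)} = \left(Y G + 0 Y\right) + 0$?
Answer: $51576$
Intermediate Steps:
$K{\left(G,Y \right)} = G Y$ ($K{\left(G,Y \right)} = \left(G Y + 0\right) + 0 = G Y + 0 = G Y$)
$E{\left(x,R \right)} = 3 + R$
$u = \frac{20}{7}$ ($u = 3 - \frac{1}{3 + 4} = 3 - \frac{1}{7} = \frac{20}{7} \approx 2.8571$)
$147 \left(348 + u\right) = 147 \left(348 + \frac{20}{7}\right) = 147 \cdot \frac{2456}{7} = 51576$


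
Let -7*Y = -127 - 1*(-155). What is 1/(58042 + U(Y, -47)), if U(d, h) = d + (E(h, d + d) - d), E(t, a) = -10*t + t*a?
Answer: 1/58888 ≈ 1.6981e-5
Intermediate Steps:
E(t, a) = -10*t + a*t
Y = -4 (Y = -(-127 - 1*(-155))/7 = -(-127 + 155)/7 = -1/7*28 = -4)
U(d, h) = h*(-10 + 2*d) (U(d, h) = d + (h*(-10 + (d + d)) - d) = d + (h*(-10 + 2*d) - d) = d + (-d + h*(-10 + 2*d)) = h*(-10 + 2*d))
1/(58042 + U(Y, -47)) = 1/(58042 + 2*(-47)*(-5 - 4)) = 1/(58042 + 2*(-47)*(-9)) = 1/(58042 + 846) = 1/58888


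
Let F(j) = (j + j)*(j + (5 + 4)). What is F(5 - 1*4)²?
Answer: 400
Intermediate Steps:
F(j) = 2*j*(9 + j) (F(j) = (2*j)*(j + 9) = (2*j)*(9 + j) = 2*j*(9 + j))
F(5 - 1*4)² = (2*(5 - 1*4)*(9 + (5 - 1*4)))² = (2*(5 - 4)*(9 + (5 - 4)))² = (2*1*(9 + 1))² = (2*1*10)² = 20² = 400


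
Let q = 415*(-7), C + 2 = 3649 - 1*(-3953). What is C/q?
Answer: -1520/581 ≈ -2.6162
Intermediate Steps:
C = 7600 (C = -2 + (3649 - 1*(-3953)) = -2 + (3649 + 3953) = -2 + 7602 = 7600)
q = -2905
C/q = 7600/(-2905) = 7600*(-1/2905) = -1520/581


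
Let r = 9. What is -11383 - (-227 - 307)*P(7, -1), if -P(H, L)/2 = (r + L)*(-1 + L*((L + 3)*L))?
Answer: -19927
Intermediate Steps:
P(H, L) = -2*(-1 + L²*(3 + L))*(9 + L) (P(H, L) = -2*(9 + L)*(-1 + L*((L + 3)*L)) = -2*(9 + L)*(-1 + L*((3 + L)*L)) = -2*(9 + L)*(-1 + L*(L*(3 + L))) = -2*(9 + L)*(-1 + L²*(3 + L)) = -2*(-1 + L²*(3 + L))*(9 + L))
-11383 - (-227 - 307)*P(7, -1) = -11383 - (-227 - 307)*(18 - 54*(-1)² - 24*(-1)³ - 2*(-1)⁴ + 2*(-1)) = -11383 - (-534)*(18 - 54*1 - 24*(-1) - 2*1 - 2) = -11383 - (-534)*(18 - 54 + 24 - 2 - 2) = -11383 - (-534)*(-16) = -11383 - 1*8544 = -11383 - 8544 = -19927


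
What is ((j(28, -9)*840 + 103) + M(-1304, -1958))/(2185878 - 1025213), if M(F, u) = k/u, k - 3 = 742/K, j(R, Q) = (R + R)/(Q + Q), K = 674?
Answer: -2484652186/1148790236385 ≈ -0.0021628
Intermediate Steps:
j(R, Q) = R/Q (j(R, Q) = (2*R)/((2*Q)) = (2*R)*(1/(2*Q)) = R/Q)
k = 1382/337 (k = 3 + 742/674 = 3 + 742*(1/674) = 3 + 371/337 = 1382/337 ≈ 4.1009)
M(F, u) = 1382/(337*u)
((j(28, -9)*840 + 103) + M(-1304, -1958))/(2185878 - 1025213) = (((28/(-9))*840 + 103) + (1382/337)/(-1958))/(2185878 - 1025213) = (((28*(-⅑))*840 + 103) + (1382/337)*(-1/1958))/1160665 = ((-28/9*840 + 103) - 691/329923)*(1/1160665) = ((-7840/3 + 103) - 691/329923)*(1/1160665) = (-7531/3 - 691/329923)*(1/1160665) = -2484652186/989769*1/1160665 = -2484652186/1148790236385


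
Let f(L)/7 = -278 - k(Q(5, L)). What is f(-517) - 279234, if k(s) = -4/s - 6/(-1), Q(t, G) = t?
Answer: -1406082/5 ≈ -2.8122e+5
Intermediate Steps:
k(s) = 6 - 4/s (k(s) = -4/s - 6*(-1) = -4/s + 6 = 6 - 4/s)
f(L) = -9912/5 (f(L) = 7*(-278 - (6 - 4/5)) = 7*(-278 - (6 - 4*⅕)) = 7*(-278 - (6 - ⅘)) = 7*(-278 - 1*26/5) = 7*(-278 - 26/5) = 7*(-1416/5) = -9912/5)
f(-517) - 279234 = -9912/5 - 279234 = -1406082/5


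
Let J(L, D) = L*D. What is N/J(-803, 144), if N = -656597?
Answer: 656597/115632 ≈ 5.6783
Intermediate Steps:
J(L, D) = D*L
N/J(-803, 144) = -656597/(144*(-803)) = -656597/(-115632) = -656597*(-1/115632) = 656597/115632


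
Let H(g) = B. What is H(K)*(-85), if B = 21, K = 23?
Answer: -1785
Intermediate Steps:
H(g) = 21
H(K)*(-85) = 21*(-85) = -1785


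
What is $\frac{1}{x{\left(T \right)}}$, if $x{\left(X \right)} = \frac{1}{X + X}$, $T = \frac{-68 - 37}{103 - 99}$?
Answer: $- \frac{105}{2} \approx -52.5$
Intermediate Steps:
$T = - \frac{105}{4} \approx -26.25$
$x{\left(X \right)} = \frac{1}{2 X}$
$\frac{1}{x{\left(T \right)}} = \frac{1}{\frac{1}{2} \frac{1}{- \frac{105}{4}}} = \frac{1}{\frac{1}{2} \left(- \frac{4}{105}\right)} = \frac{1}{- \frac{2}{105}} = - \frac{105}{2}$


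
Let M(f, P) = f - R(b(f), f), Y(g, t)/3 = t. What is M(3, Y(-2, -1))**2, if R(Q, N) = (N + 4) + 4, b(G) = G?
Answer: 64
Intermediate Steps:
Y(g, t) = 3*t
R(Q, N) = 8 + N (R(Q, N) = (4 + N) + 4 = 8 + N)
M(f, P) = -8 (M(f, P) = f - (8 + f) = f + (-8 - f) = -8)
M(3, Y(-2, -1))**2 = (-8)**2 = 64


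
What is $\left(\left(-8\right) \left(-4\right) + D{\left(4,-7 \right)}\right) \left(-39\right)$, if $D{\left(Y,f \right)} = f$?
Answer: $-975$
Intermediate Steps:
$\left(\left(-8\right) \left(-4\right) + D{\left(4,-7 \right)}\right) \left(-39\right) = \left(\left(-8\right) \left(-4\right) - 7\right) \left(-39\right) = \left(32 - 7\right) \left(-39\right) = 25 \left(-39\right) = -975$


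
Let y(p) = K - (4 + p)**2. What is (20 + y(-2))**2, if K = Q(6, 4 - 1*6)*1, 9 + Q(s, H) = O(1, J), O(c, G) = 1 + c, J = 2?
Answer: 81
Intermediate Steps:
Q(s, H) = -7 (Q(s, H) = -9 + (1 + 1) = -9 + 2 = -7)
K = -7 (K = -7*1 = -7)
y(p) = -7 - (4 + p)**2
(20 + y(-2))**2 = (20 + (-7 - (4 - 2)**2))**2 = (20 + (-7 - 1*2**2))**2 = (20 + (-7 - 1*4))**2 = (20 + (-7 - 4))**2 = (20 - 11)**2 = 9**2 = 81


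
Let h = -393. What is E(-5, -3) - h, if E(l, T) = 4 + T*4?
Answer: 385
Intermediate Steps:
E(l, T) = 4 + 4*T
E(-5, -3) - h = (4 + 4*(-3)) - 1*(-393) = (4 - 12) + 393 = -8 + 393 = 385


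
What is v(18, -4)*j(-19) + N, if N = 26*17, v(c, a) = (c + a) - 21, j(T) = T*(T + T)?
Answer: -4612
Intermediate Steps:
j(T) = 2*T² (j(T) = T*(2*T) = 2*T²)
v(c, a) = -21 + a + c (v(c, a) = (a + c) - 21 = -21 + a + c)
N = 442
v(18, -4)*j(-19) + N = (-21 - 4 + 18)*(2*(-19)²) + 442 = -14*361 + 442 = -7*722 + 442 = -5054 + 442 = -4612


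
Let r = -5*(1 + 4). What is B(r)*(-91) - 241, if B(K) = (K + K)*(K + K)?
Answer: -227741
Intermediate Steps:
r = -25 (r = -5*5 = -25)
B(K) = 4*K**2 (B(K) = (2*K)*(2*K) = 4*K**2)
B(r)*(-91) - 241 = (4*(-25)**2)*(-91) - 241 = (4*625)*(-91) - 241 = 2500*(-91) - 241 = -227500 - 241 = -227741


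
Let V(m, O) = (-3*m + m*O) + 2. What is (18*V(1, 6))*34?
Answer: 3060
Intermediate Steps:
V(m, O) = 2 - 3*m + O*m (V(m, O) = (-3*m + O*m) + 2 = 2 - 3*m + O*m)
(18*V(1, 6))*34 = (18*(2 - 3*1 + 6*1))*34 = (18*(2 - 3 + 6))*34 = (18*5)*34 = 90*34 = 3060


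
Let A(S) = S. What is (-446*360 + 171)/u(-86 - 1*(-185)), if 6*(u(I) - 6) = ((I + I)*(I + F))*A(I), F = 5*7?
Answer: -53463/145928 ≈ -0.36637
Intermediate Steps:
F = 35
u(I) = 6 + I²*(35 + I)/3 (u(I) = 6 + (((I + I)*(I + 35))*I)/6 = 6 + (((2*I)*(35 + I))*I)/6 = 6 + ((2*I*(35 + I))*I)/6 = 6 + (2*I²*(35 + I))/6 = 6 + I²*(35 + I)/3)
(-446*360 + 171)/u(-86 - 1*(-185)) = (-446*360 + 171)/(6 + (-86 - 1*(-185))³/3 + 35*(-86 - 1*(-185))²/3) = (-160560 + 171)/(6 + (-86 + 185)³/3 + 35*(-86 + 185)²/3) = -160389/(6 + (⅓)*99³ + (35/3)*99²) = -160389/(6 + (⅓)*970299 + (35/3)*9801) = -160389/(6 + 323433 + 114345) = -160389/437784 = -160389*1/437784 = -53463/145928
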